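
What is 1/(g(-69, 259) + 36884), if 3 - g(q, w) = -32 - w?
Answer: 1/37178 ≈ 2.6898e-5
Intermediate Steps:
g(q, w) = 35 + w (g(q, w) = 3 - (-32 - w) = 3 + (32 + w) = 35 + w)
1/(g(-69, 259) + 36884) = 1/((35 + 259) + 36884) = 1/(294 + 36884) = 1/37178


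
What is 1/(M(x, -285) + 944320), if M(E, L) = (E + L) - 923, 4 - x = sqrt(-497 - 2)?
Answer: 943116/889467789955 + I*sqrt(499)/889467789955 ≈ 1.0603e-6 + 2.5114e-11*I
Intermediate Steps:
x = 4 - I*sqrt(499) (x = 4 - sqrt(-497 - 2) = 4 - sqrt(-499) = 4 - I*sqrt(499) ≈ 4.0 - 22.338*I)
M(E, L) = -923 + E + L
1/(M(x, -285) + 944320) = 1/((-923 + (4 - I*sqrt(499)) - 285) + 944320) = 1/((-1204 - I*sqrt(499)) + 944320) = 1/(943116 - I*sqrt(499))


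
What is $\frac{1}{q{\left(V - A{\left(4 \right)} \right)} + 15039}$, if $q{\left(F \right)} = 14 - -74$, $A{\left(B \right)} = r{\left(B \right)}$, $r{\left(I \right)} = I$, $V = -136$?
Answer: $\frac{1}{15127} \approx 6.6107 \cdot 10^{-5}$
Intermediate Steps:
$A{\left(B \right)} = B$
$q{\left(F \right)} = 88$ ($q{\left(F \right)} = 14 + 74 = 88$)
$\frac{1}{q{\left(V - A{\left(4 \right)} \right)} + 15039} = \frac{1}{88 + 15039} = \frac{1}{15127}$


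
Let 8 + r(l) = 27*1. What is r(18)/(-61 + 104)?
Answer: 19/43 ≈ 0.44186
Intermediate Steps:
r(l) = 19 (r(l) = -8 + 27*1 = -8 + 27 = 19)
r(18)/(-61 + 104) = 19/(-61 + 104) = 19/43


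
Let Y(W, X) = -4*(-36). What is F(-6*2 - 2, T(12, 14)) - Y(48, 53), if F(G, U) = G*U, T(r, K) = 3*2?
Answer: -228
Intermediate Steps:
Y(W, X) = 144
T(r, K) = 6
F(-6*2 - 2, T(12, 14)) - Y(48, 53) = (-6*2 - 2)*6 - 1*144 = (-12 - 2)*6 - 144 = -14*6 - 144 = -84 - 144 = -228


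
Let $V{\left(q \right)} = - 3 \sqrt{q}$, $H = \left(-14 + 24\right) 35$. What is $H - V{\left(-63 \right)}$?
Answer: $350 + 9 i \sqrt{7} \approx 350.0 + 23.812 i$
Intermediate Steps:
$H = 350$ ($H = 10 \cdot 35 = 350$)
$H - V{\left(-63 \right)} = 350 - - 3 \sqrt{-63} = 350 - - 3 \cdot 3 i \sqrt{7} = 350 - - 9 i \sqrt{7} = 350 + 9 i \sqrt{7}$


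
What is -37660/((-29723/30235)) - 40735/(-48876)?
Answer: 55653873054005/1452741348 ≈ 38310.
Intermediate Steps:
-37660/((-29723/30235)) - 40735/(-48876) = -37660/((-29723*1/30235)) - 40735*(-1/48876) = -37660/(-29723/30235) + 40735/48876 = -37660*(-30235/29723) + 40735/48876 = 1138650100/29723 + 40735/48876 = 55653873054005/1452741348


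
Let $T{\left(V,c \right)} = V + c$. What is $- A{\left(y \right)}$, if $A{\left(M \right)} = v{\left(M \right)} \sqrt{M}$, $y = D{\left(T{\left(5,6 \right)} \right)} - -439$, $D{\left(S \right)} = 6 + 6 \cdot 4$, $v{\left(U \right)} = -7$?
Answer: $7 \sqrt{469} \approx 151.59$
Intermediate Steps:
$D{\left(S \right)} = 30$ ($D{\left(S \right)} = 6 + 24 = 30$)
$y = 469$ ($y = 30 - -439 = 30 + 439 = 469$)
$A{\left(M \right)} = - 7 \sqrt{M}$
$- A{\left(y \right)} = - \left(-7\right) \sqrt{469} = 7 \sqrt{469}$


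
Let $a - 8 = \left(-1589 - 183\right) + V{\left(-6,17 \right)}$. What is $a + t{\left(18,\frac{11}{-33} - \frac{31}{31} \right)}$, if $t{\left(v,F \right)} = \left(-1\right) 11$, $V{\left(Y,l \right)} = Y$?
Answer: $-1781$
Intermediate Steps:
$t{\left(v,F \right)} = -11$
$a = -1770$ ($a = 8 - 1778 = -1770$)
$a + t{\left(18,\frac{11}{-33} - \frac{31}{31} \right)} = -1770 - 11 = -1781$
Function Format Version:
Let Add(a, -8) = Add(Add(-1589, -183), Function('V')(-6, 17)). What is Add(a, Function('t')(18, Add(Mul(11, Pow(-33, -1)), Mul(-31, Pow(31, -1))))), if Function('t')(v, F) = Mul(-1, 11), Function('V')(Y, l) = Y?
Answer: -1781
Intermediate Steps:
Function('t')(v, F) = -11
a = -1770 (a = Add(8, Add(Add(-1589, -183), -6)) = Add(8, Add(-1772, -6)) = Add(8, -1778) = -1770)
Add(a, Function('t')(18, Add(Mul(11, Pow(-33, -1)), Mul(-31, Pow(31, -1))))) = Add(-1770, -11) = -1781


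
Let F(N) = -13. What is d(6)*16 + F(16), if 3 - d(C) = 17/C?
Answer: -31/3 ≈ -10.333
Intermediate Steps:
d(C) = 3 - 17/C
d(6)*16 + F(16) = (3 - 17/6)*16 - 13 = (⅙)*16 - 13 = 8/3 - 13 = -31/3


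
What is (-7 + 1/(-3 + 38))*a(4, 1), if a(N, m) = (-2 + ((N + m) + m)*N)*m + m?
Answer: -5612/35 ≈ -160.34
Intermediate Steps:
a(N, m) = m + m*(-2 + N*(N + 2*m)) (a(N, m) = (-2 + (N + 2*m)*N)*m + m = (-2 + N*(N + 2*m))*m + m = m*(-2 + N*(N + 2*m)) + m = m + m*(-2 + N*(N + 2*m)))
(-7 + 1/(-3 + 38))*a(4, 1) = (-7 + 1/(-3 + 38))*(1*(-1 + 4² + 2*4*1)) = (-7 + 1/35)*(1*(-1 + 16 + 8)) = (-7 + 1/35)*(1*23) = -244/35*23 = -5612/35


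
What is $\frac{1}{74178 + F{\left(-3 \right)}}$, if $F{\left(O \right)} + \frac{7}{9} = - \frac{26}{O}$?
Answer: $\frac{9}{667673} \approx 1.348 \cdot 10^{-5}$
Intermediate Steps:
$F{\left(O \right)} = - \frac{7}{9} - \frac{26}{O}$
$\frac{1}{74178 + F{\left(-3 \right)}} = \frac{1}{74178 - \left(\frac{7}{9} + \frac{26}{-3}\right)} = \frac{1}{74178 - - \frac{71}{9}} = \frac{1}{74178 + \left(- \frac{7}{9} + \frac{26}{3}\right)} = \frac{1}{74178 + \frac{71}{9}} = \frac{1}{\frac{667673}{9}} = \frac{9}{667673}$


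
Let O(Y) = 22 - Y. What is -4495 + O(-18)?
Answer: -4455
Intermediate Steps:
-4495 + O(-18) = -4495 + (22 - 1*(-18)) = -4495 + (22 + 18) = -4495 + 40 = -4455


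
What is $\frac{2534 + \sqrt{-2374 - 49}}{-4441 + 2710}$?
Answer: $- \frac{2534}{1731} - \frac{i \sqrt{2423}}{1731} \approx -1.4639 - 0.028437 i$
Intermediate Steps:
$\frac{2534 + \sqrt{-2374 - 49}}{-4441 + 2710} = \frac{2534 + \sqrt{-2423}}{-1731} = \left(2534 + i \sqrt{2423}\right) \left(- \frac{1}{1731}\right) = - \frac{2534}{1731} - \frac{i \sqrt{2423}}{1731}$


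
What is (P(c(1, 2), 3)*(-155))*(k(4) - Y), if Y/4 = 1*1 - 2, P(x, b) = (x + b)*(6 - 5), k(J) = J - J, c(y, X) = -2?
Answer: -620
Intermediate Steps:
k(J) = 0
P(x, b) = b + x (P(x, b) = (b + x)*1 = b + x)
Y = -4 (Y = 4*(1*1 - 2) = 4*(1 - 2) = 4*(-1) = -4)
(P(c(1, 2), 3)*(-155))*(k(4) - Y) = ((3 - 2)*(-155))*(0 - 1*(-4)) = (1*(-155))*(0 + 4) = -155*4 = -620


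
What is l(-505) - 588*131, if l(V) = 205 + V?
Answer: -77328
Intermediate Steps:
l(-505) - 588*131 = (205 - 505) - 588*131 = -300 - 1*77028 = -300 - 77028 = -77328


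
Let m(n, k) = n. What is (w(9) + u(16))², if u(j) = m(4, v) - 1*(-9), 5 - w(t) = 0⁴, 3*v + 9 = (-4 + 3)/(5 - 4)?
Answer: 324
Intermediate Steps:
v = -10/3 (v = -3 + ((-4 + 3)/(5 - 4))/3 = -3 + (-1/1)/3 = -3 + (-1*1)/3 = -3 + (⅓)*(-1) = -3 - ⅓ = -10/3 ≈ -3.3333)
w(t) = 5 (w(t) = 5 - 1*0⁴ = 5 - 1*0 = 5 + 0 = 5)
u(j) = 13 (u(j) = 4 - 1*(-9) = 4 + 9 = 13)
(w(9) + u(16))² = (5 + 13)² = 18² = 324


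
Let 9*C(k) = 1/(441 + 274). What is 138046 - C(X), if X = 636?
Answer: 888326009/6435 ≈ 1.3805e+5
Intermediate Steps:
C(k) = 1/6435 (C(k) = 1/(9*(441 + 274)) = (⅑)/715 = (⅑)*(1/715) = 1/6435)
138046 - C(X) = 138046 - 1*1/6435 = 138046 - 1/6435 = 888326009/6435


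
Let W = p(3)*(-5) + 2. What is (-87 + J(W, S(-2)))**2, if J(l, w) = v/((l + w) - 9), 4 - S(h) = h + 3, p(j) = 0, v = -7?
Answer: 116281/16 ≈ 7267.6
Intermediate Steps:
W = 2 (W = 0*(-5) + 2 = 0 + 2 = 2)
S(h) = 1 - h (S(h) = 4 - (h + 3) = 4 - (3 + h) = 4 + (-3 - h) = 1 - h)
J(l, w) = -7/(-9 + l + w) (J(l, w) = -7/((l + w) - 9) = -7/(-9 + l + w))
(-87 + J(W, S(-2)))**2 = (-87 - 7/(-9 + 2 + (1 - 1*(-2))))**2 = (-87 - 7/(-9 + 2 + (1 + 2)))**2 = (-87 - 7/(-9 + 2 + 3))**2 = (-87 - 7/(-4))**2 = (-87 - 7*(-1/4))**2 = (-87 + 7/4)**2 = (-341/4)**2 = 116281/16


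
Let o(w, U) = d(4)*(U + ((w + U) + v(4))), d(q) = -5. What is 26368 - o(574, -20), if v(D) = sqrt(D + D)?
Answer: 29038 + 10*sqrt(2) ≈ 29052.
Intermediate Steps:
v(D) = sqrt(2)*sqrt(D) (v(D) = sqrt(2*D) = sqrt(2)*sqrt(D))
o(w, U) = -10*U - 10*sqrt(2) - 5*w (o(w, U) = -5*(U + ((w + U) + sqrt(2)*sqrt(4))) = -5*(U + ((U + w) + sqrt(2)*2)) = -5*(U + ((U + w) + 2*sqrt(2))) = -5*(U + (U + w + 2*sqrt(2))) = -5*(w + 2*U + 2*sqrt(2)) = -10*U - 10*sqrt(2) - 5*w)
26368 - o(574, -20) = 26368 - (-10*(-20) - 10*sqrt(2) - 5*574) = 26368 - (200 - 10*sqrt(2) - 2870) = 26368 - (-2670 - 10*sqrt(2)) = 26368 + (2670 + 10*sqrt(2)) = 29038 + 10*sqrt(2)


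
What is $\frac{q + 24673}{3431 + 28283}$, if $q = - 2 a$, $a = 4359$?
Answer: $\frac{15955}{31714} \approx 0.50309$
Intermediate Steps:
$q = -8718$ ($q = \left(-2\right) 4359 = -8718$)
$\frac{q + 24673}{3431 + 28283} = \frac{-8718 + 24673}{3431 + 28283} = \frac{15955}{31714}$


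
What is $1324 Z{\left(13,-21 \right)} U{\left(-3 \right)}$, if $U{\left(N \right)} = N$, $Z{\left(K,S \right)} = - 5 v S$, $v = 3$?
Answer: $-1251180$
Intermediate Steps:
$Z{\left(K,S \right)} = - 15 S$ ($Z{\left(K,S \right)} = \left(-5\right) 3 S = - 15 S$)
$1324 Z{\left(13,-21 \right)} U{\left(-3 \right)} = 1324 \left(-15\right) \left(-21\right) \left(-3\right) = 1324 \cdot 315 \left(-3\right) = 1324 \left(-945\right) = -1251180$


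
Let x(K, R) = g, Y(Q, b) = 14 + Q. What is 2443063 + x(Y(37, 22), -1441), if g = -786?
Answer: 2442277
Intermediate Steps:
x(K, R) = -786
2443063 + x(Y(37, 22), -1441) = 2443063 - 786 = 2442277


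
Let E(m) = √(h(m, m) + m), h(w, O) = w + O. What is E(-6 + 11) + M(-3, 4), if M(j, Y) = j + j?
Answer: -6 + √15 ≈ -2.1270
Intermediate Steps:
M(j, Y) = 2*j
h(w, O) = O + w
E(m) = √3*√m (E(m) = √((m + m) + m) = √(2*m + m) = √(3*m) = √3*√m)
E(-6 + 11) + M(-3, 4) = √3*√(-6 + 11) + 2*(-3) = √3*√5 - 6 = √15 - 6 = -6 + √15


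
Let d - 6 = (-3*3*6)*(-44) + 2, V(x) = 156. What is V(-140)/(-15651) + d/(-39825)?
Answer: -4836076/69255675 ≈ -0.069829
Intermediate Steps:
d = 2384 (d = 6 + ((-3*3*6)*(-44) + 2) = 6 + (-9*6*(-44) + 2) = 6 + (-54*(-44) + 2) = 6 + (2376 + 2) = 6 + 2378 = 2384)
V(-140)/(-15651) + d/(-39825) = 156/(-15651) + 2384/(-39825) = 156*(-1/15651) + 2384*(-1/39825) = -52/5217 - 2384/39825 = -4836076/69255675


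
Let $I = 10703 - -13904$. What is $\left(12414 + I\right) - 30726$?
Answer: $6295$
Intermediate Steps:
$I = 24607$ ($I = 10703 + 13904 = 24607$)
$\left(12414 + I\right) - 30726 = \left(12414 + 24607\right) - 30726 = 37021 - 30726 = 6295$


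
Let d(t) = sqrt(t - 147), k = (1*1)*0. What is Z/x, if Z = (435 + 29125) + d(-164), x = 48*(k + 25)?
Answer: 739/30 + I*sqrt(311)/1200 ≈ 24.633 + 0.014696*I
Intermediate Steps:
k = 0 (k = 1*0 = 0)
x = 1200 (x = 48*(0 + 25) = 48*25 = 1200)
d(t) = sqrt(-147 + t)
Z = 29560 + I*sqrt(311) (Z = (435 + 29125) + sqrt(-147 - 164) = 29560 + sqrt(-311) = 29560 + I*sqrt(311) ≈ 29560.0 + 17.635*I)
Z/x = (29560 + I*sqrt(311))/1200 = (29560 + I*sqrt(311))*(1/1200) = 739/30 + I*sqrt(311)/1200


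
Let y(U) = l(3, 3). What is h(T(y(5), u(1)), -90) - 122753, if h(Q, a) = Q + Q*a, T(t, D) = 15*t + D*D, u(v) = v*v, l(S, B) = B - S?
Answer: -122842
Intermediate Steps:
y(U) = 0 (y(U) = 3 - 1*3 = 3 - 3 = 0)
u(v) = v²
T(t, D) = D² + 15*t (T(t, D) = 15*t + D² = D² + 15*t)
h(T(y(5), u(1)), -90) - 122753 = ((1²)² + 15*0)*(1 - 90) - 122753 = (1² + 0)*(-89) - 122753 = (1 + 0)*(-89) - 122753 = 1*(-89) - 122753 = -89 - 122753 = -122842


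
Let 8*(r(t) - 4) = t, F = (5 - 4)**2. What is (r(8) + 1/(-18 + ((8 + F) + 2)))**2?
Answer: 1156/49 ≈ 23.592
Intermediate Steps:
F = 1 (F = 1**2 = 1)
r(t) = 4 + t/8
(r(8) + 1/(-18 + ((8 + F) + 2)))**2 = ((4 + (1/8)*8) + 1/(-18 + ((8 + 1) + 2)))**2 = ((4 + 1) + 1/(-18 + (9 + 2)))**2 = (5 + 1/(-18 + 11))**2 = (5 + 1/(-7))**2 = (5 - 1/7)**2 = (34/7)**2 = 1156/49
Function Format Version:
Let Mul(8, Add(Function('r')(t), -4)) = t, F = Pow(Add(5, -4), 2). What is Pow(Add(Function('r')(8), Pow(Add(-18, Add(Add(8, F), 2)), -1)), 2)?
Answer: Rational(1156, 49) ≈ 23.592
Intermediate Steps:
F = 1 (F = Pow(1, 2) = 1)
Function('r')(t) = Add(4, Mul(Rational(1, 8), t))
Pow(Add(Function('r')(8), Pow(Add(-18, Add(Add(8, F), 2)), -1)), 2) = Pow(Add(Add(4, Mul(Rational(1, 8), 8)), Pow(Add(-18, Add(Add(8, 1), 2)), -1)), 2) = Pow(Add(Add(4, 1), Pow(Add(-18, Add(9, 2)), -1)), 2) = Pow(Add(5, Pow(Add(-18, 11), -1)), 2) = Pow(Add(5, Pow(-7, -1)), 2) = Pow(Add(5, Rational(-1, 7)), 2) = Pow(Rational(34, 7), 2) = Rational(1156, 49)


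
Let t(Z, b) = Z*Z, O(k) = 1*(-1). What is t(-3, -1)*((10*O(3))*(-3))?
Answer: 270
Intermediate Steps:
O(k) = -1
t(Z, b) = Z²
t(-3, -1)*((10*O(3))*(-3)) = (-3)²*((10*(-1))*(-3)) = 9*(-10*(-3)) = 9*30 = 270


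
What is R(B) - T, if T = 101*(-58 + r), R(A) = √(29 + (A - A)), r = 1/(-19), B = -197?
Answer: 111403/19 + √29 ≈ 5868.7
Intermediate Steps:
r = -1/19 ≈ -0.052632
R(A) = √29 (R(A) = √(29 + 0) = √29)
T = -111403/19 (T = 101*(-58 - 1/19) = 101*(-1103/19) = -111403/19 ≈ -5863.3)
R(B) - T = √29 - 1*(-111403/19) = √29 + 111403/19 = 111403/19 + √29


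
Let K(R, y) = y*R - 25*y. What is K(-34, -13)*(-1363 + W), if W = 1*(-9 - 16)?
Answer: -1064596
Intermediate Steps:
K(R, y) = -25*y + R*y (K(R, y) = R*y - 25*y = -25*y + R*y)
W = -25 (W = 1*(-25) = -25)
K(-34, -13)*(-1363 + W) = (-13*(-25 - 34))*(-1363 - 25) = -13*(-59)*(-1388) = 767*(-1388) = -1064596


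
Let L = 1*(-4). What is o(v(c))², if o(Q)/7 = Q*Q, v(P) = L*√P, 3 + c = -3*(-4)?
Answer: 1016064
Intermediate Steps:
c = 9 (c = -3 - 3*(-4) = -3 + 12 = 9)
L = -4
v(P) = -4*√P
o(Q) = 7*Q² (o(Q) = 7*(Q*Q) = 7*Q²)
o(v(c))² = (7*(-4*√9)²)² = (7*(-4*3)²)² = (7*(-12)²)² = (7*144)² = 1008² = 1016064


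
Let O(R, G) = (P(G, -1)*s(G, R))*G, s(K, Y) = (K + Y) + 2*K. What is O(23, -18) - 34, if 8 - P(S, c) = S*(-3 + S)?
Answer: -206494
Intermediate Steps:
s(K, Y) = Y + 3*K
P(S, c) = 8 - S*(-3 + S)
O(R, G) = G*(R + 3*G)*(8 - G² + 3*G) (O(R, G) = ((8 - G² + 3*G)*(R + 3*G))*G = ((R + 3*G)*(8 - G² + 3*G))*G = G*(R + 3*G)*(8 - G² + 3*G))
O(23, -18) - 34 = -18*(23 + 3*(-18))*(8 - 1*(-18)² + 3*(-18)) - 34 = -18*(23 - 54)*(8 - 1*324 - 54) - 34 = -18*(-31)*(8 - 324 - 54) - 34 = -18*(-31)*(-370) - 34 = -206460 - 34 = -206494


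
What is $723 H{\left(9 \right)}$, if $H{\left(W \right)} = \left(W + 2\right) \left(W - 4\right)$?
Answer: $39765$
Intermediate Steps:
$H{\left(W \right)} = \left(-4 + W\right) \left(2 + W\right)$ ($H{\left(W \right)} = \left(2 + W\right) \left(W - 4\right) = \left(2 + W\right) \left(-4 + W\right) = \left(-4 + W\right) \left(2 + W\right)$)
$723 H{\left(9 \right)} = 723 \left(-8 + 9^{2} - 18\right) = 723 \left(-8 + 81 - 18\right) = 723 \cdot 55 = 39765$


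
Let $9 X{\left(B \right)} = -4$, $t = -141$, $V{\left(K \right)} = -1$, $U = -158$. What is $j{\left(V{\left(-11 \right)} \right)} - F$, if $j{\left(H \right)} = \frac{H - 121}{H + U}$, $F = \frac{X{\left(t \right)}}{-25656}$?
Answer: $\frac{2347471}{3059478} \approx 0.76728$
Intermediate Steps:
$X{\left(B \right)} = - \frac{4}{9}$ ($X{\left(B \right)} = \frac{1}{9} \left(-4\right) = - \frac{4}{9}$)
$F = \frac{1}{57726}$ ($F = - \frac{4}{9 \left(-25656\right)} = \left(- \frac{4}{9}\right) \left(- \frac{1}{25656}\right) = \frac{1}{57726} \approx 1.7323 \cdot 10^{-5}$)
$j{\left(H \right)} = \frac{-121 + H}{-158 + H}$ ($j{\left(H \right)} = \frac{H - 121}{H - 158} = \frac{-121 + H}{-158 + H}$)
$j{\left(V{\left(-11 \right)} \right)} - F = \frac{-121 - 1}{-158 - 1} - \frac{1}{57726} = \frac{1}{-159} \left(-122\right) - \frac{1}{57726} = \left(- \frac{1}{159}\right) \left(-122\right) - \frac{1}{57726} = \frac{122}{159} - \frac{1}{57726} = \frac{2347471}{3059478}$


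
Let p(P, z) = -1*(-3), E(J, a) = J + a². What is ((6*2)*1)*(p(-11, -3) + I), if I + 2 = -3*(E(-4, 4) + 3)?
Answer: -528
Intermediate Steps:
p(P, z) = 3
I = -47 (I = -2 - 3*((-4 + 4²) + 3) = -2 - 3*((-4 + 16) + 3) = -2 - 3*(12 + 3) = -2 - 3*15 = -2 - 45 = -47)
((6*2)*1)*(p(-11, -3) + I) = ((6*2)*1)*(3 - 47) = (12*1)*(-44) = 12*(-44) = -528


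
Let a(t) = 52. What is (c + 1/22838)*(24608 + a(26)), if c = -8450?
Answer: -2379456950670/11419 ≈ -2.0838e+8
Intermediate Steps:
(c + 1/22838)*(24608 + a(26)) = (-8450 + 1/22838)*(24608 + 52) = (-8450 + 1/22838)*24660 = -192981099/22838*24660 = -2379456950670/11419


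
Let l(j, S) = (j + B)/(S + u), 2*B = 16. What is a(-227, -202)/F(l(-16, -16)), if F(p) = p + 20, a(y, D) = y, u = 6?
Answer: -1135/104 ≈ -10.913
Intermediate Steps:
B = 8 (B = (1/2)*16 = 8)
l(j, S) = (8 + j)/(6 + S) (l(j, S) = (j + 8)/(S + 6) = (8 + j)/(6 + S))
F(p) = 20 + p
a(-227, -202)/F(l(-16, -16)) = -227/(20 + (8 - 16)/(6 - 16)) = -227/(20 - 8/(-10)) = -227/(20 - 1/10*(-8)) = -227/(20 + 4/5) = -227/104/5 = -227*5/104 = -1135/104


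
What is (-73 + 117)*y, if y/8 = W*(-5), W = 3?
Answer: -5280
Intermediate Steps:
y = -120 (y = 8*(3*(-5)) = 8*(-15) = -120)
(-73 + 117)*y = (-73 + 117)*(-120) = 44*(-120) = -5280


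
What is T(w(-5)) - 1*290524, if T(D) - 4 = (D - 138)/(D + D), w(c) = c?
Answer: -2905057/10 ≈ -2.9051e+5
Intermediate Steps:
T(D) = 4 + (-138 + D)/(2*D) (T(D) = 4 + (D - 138)/(D + D) = 4 + (-138 + D)/((2*D)) = 4 + (-138 + D)*(1/(2*D)) = 4 + (-138 + D)/(2*D))
T(w(-5)) - 1*290524 = (9/2 - 69/(-5)) - 1*290524 = (9/2 - 69*(-1/5)) - 290524 = (9/2 + 69/5) - 290524 = 183/10 - 290524 = -2905057/10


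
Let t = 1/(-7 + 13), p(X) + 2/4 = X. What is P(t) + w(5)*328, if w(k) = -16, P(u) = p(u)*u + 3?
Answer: -94411/18 ≈ -5245.1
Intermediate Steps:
p(X) = -½ + X
t = ⅙ (t = 1/6 = ⅙ ≈ 0.16667)
P(u) = 3 + u*(-½ + u) (P(u) = (-½ + u)*u + 3 = u*(-½ + u) + 3 = 3 + u*(-½ + u))
P(t) + w(5)*328 = (3 + (⅙)² - ½*⅙) - 16*328 = (3 + 1/36 - 1/12) - 5248 = 53/18 - 5248 = -94411/18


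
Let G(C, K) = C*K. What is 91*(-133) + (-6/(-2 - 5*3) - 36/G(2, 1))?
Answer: -206051/17 ≈ -12121.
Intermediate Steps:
91*(-133) + (-6/(-2 - 5*3) - 36/G(2, 1)) = 91*(-133) + (-6/(-2 - 5*3) - 36/(2*1)) = -12103 + (-6/(-2 - 15) - 36/2) = -12103 + (-6/(-17) - 36*½) = -12103 + (-6*(-1/17) - 18) = -12103 + (6/17 - 18) = -12103 - 300/17 = -206051/17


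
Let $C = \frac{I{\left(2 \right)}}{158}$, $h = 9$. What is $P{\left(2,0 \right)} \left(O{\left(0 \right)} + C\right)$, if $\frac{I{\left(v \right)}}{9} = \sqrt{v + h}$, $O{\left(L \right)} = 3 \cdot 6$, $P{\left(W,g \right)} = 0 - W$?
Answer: $-36 - \frac{9 \sqrt{11}}{79} \approx -36.378$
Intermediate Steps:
$P{\left(W,g \right)} = - W$
$O{\left(L \right)} = 18$
$I{\left(v \right)} = 9 \sqrt{9 + v}$ ($I{\left(v \right)} = 9 \sqrt{v + 9} = 9 \sqrt{9 + v}$)
$C = \frac{9 \sqrt{11}}{158}$ ($C = \frac{9 \sqrt{9 + 2}}{158} = 9 \sqrt{11} \cdot \frac{1}{158} = \frac{9 \sqrt{11}}{158} \approx 0.18892$)
$P{\left(2,0 \right)} \left(O{\left(0 \right)} + C\right) = \left(-1\right) 2 \left(18 + \frac{9 \sqrt{11}}{158}\right) = - 2 \left(18 + \frac{9 \sqrt{11}}{158}\right) = -36 - \frac{9 \sqrt{11}}{79}$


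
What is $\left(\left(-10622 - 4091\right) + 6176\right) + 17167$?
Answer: $8630$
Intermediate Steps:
$\left(\left(-10622 - 4091\right) + 6176\right) + 17167 = \left(-14713 + 6176\right) + 17167 = -8537 + 17167 = 8630$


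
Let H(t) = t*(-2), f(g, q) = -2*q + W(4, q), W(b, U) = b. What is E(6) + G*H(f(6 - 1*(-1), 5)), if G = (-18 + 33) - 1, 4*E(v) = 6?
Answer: 339/2 ≈ 169.50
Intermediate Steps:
E(v) = 3/2 (E(v) = (¼)*6 = 3/2)
f(g, q) = 4 - 2*q (f(g, q) = -2*q + 4 = 4 - 2*q)
G = 14 (G = 15 - 1 = 14)
H(t) = -2*t
E(6) + G*H(f(6 - 1*(-1), 5)) = 3/2 + 14*(-2*(4 - 2*5)) = 3/2 + 14*(-2*(4 - 10)) = 3/2 + 14*(-2*(-6)) = 3/2 + 14*12 = 3/2 + 168 = 339/2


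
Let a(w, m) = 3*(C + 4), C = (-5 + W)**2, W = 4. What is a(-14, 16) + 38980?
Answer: 38995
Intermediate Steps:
C = 1 (C = (-5 + 4)**2 = (-1)**2 = 1)
a(w, m) = 15 (a(w, m) = 3*(1 + 4) = 3*5 = 15)
a(-14, 16) + 38980 = 15 + 38980 = 38995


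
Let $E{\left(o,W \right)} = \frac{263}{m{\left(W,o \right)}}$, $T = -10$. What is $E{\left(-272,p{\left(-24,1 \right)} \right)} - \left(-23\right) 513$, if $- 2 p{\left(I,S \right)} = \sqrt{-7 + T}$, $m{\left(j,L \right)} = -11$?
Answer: $\frac{129526}{11} \approx 11775.0$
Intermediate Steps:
$p{\left(I,S \right)} = - \frac{i \sqrt{17}}{2}$ ($p{\left(I,S \right)} = - \frac{\sqrt{-7 - 10}}{2} = - \frac{\sqrt{-17}}{2} = - \frac{i \sqrt{17}}{2}$)
$E{\left(o,W \right)} = - \frac{263}{11}$ ($E{\left(o,W \right)} = \frac{263}{-11} = 263 \left(- \frac{1}{11}\right) = - \frac{263}{11}$)
$E{\left(-272,p{\left(-24,1 \right)} \right)} - \left(-23\right) 513 = - \frac{263}{11} - \left(-23\right) 513 = - \frac{263}{11} - -11799 = - \frac{263}{11} + 11799 = \frac{129526}{11}$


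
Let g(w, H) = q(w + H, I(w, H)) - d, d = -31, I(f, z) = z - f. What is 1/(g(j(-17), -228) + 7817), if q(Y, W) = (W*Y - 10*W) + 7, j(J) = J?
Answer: 1/61660 ≈ 1.6218e-5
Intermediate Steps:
q(Y, W) = 7 - 10*W + W*Y (q(Y, W) = (-10*W + W*Y) + 7 = 7 - 10*W + W*Y)
g(w, H) = 38 - 10*H + 10*w + (H + w)*(H - w) (g(w, H) = (7 - 10*(H - w) + (H - w)*(w + H)) - 1*(-31) = (7 + (-10*H + 10*w) + (H - w)*(H + w)) + 31 = (7 + (-10*H + 10*w) + (H + w)*(H - w)) + 31 = (7 - 10*H + 10*w + (H + w)*(H - w)) + 31 = 38 - 10*H + 10*w + (H + w)*(H - w))
1/(g(j(-17), -228) + 7817) = 1/((38 - 10*(-228) + 10*(-17) + (-228 - 17)*(-228 - 1*(-17))) + 7817) = 1/((38 + 2280 - 170 - 245*(-228 + 17)) + 7817) = 1/((38 + 2280 - 170 - 245*(-211)) + 7817) = 1/((38 + 2280 - 170 + 51695) + 7817) = 1/(53843 + 7817) = 1/61660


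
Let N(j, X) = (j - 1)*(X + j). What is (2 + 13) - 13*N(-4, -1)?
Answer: -310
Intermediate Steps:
N(j, X) = (-1 + j)*(X + j)
(2 + 13) - 13*N(-4, -1) = (2 + 13) - 13*((-4)² - 1*(-1) - 1*(-4) - 1*(-4)) = 15 - 13*(16 + 1 + 4 + 4) = 15 - 13*25 = 15 - 325 = -310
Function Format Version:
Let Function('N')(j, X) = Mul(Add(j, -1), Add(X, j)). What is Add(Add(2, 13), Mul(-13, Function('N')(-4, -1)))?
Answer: -310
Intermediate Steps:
Function('N')(j, X) = Mul(Add(-1, j), Add(X, j))
Add(Add(2, 13), Mul(-13, Function('N')(-4, -1))) = Add(Add(2, 13), Mul(-13, Add(Pow(-4, 2), Mul(-1, -1), Mul(-1, -4), Mul(-1, -4)))) = Add(15, Mul(-13, Add(16, 1, 4, 4))) = Add(15, Mul(-13, 25)) = Add(15, -325) = -310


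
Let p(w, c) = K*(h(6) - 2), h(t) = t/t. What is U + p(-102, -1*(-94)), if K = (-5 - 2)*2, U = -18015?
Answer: -18001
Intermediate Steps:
h(t) = 1
K = -14 (K = -7*2 = -14)
p(w, c) = 14 (p(w, c) = -14*(1 - 2) = -14*(-1) = 14)
U + p(-102, -1*(-94)) = -18015 + 14 = -18001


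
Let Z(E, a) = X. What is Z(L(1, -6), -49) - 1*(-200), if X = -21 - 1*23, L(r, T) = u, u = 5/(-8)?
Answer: 156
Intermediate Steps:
u = -5/8 (u = 5*(-⅛) = -5/8 ≈ -0.62500)
L(r, T) = -5/8
X = -44 (X = -21 - 23 = -44)
Z(E, a) = -44
Z(L(1, -6), -49) - 1*(-200) = -44 - 1*(-200) = -44 + 200 = 156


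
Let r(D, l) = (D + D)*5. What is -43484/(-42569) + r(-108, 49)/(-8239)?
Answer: 404239196/350725991 ≈ 1.1526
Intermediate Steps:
r(D, l) = 10*D (r(D, l) = (2*D)*5 = 10*D)
-43484/(-42569) + r(-108, 49)/(-8239) = -43484/(-42569) + (10*(-108))/(-8239) = -43484*(-1/42569) - 1080*(-1/8239) = 43484/42569 + 1080/8239 = 404239196/350725991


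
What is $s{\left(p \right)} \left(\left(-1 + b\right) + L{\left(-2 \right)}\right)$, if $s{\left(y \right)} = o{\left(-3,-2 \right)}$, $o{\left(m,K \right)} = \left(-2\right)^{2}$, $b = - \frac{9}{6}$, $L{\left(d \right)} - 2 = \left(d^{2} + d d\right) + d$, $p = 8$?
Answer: $22$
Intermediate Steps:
$L{\left(d \right)} = 2 + d + 2 d^{2}$ ($L{\left(d \right)} = 2 + \left(\left(d^{2} + d d\right) + d\right) = 2 + \left(\left(d^{2} + d^{2}\right) + d\right) = 2 + \left(2 d^{2} + d\right) = 2 + \left(d + 2 d^{2}\right) = 2 + d + 2 d^{2}$)
$b = - \frac{3}{2}$ ($b = \left(-9\right) \frac{1}{6} = - \frac{3}{2} \approx -1.5$)
$o{\left(m,K \right)} = 4$
$s{\left(y \right)} = 4$
$s{\left(p \right)} \left(\left(-1 + b\right) + L{\left(-2 \right)}\right) = 4 \left(\left(-1 - \frac{3}{2}\right) + \left(2 - 2 + 2 \left(-2\right)^{2}\right)\right) = 4 \left(- \frac{5}{2} + \left(2 - 2 + 2 \cdot 4\right)\right) = 4 \left(- \frac{5}{2} + \left(2 - 2 + 8\right)\right) = 4 \left(- \frac{5}{2} + 8\right) = 4 \cdot \frac{11}{2} = 22$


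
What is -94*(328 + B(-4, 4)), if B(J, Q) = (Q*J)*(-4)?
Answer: -36848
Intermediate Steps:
B(J, Q) = -4*J*Q (B(J, Q) = (J*Q)*(-4) = -4*J*Q)
-94*(328 + B(-4, 4)) = -94*(328 - 4*(-4)*4) = -94*(328 + 64) = -94*392 = -36848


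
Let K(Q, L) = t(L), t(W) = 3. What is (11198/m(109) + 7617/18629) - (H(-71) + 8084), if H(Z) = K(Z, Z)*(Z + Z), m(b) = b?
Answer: -15340598343/2030561 ≈ -7554.9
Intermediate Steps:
K(Q, L) = 3
H(Z) = 6*Z (H(Z) = 3*(Z + Z) = 3*(2*Z) = 6*Z)
(11198/m(109) + 7617/18629) - (H(-71) + 8084) = (11198/109 + 7617/18629) - (6*(-71) + 8084) = (11198*(1/109) + 7617*(1/18629)) - (-426 + 8084) = (11198/109 + 7617/18629) - 1*7658 = 209437795/2030561 - 7658 = -15340598343/2030561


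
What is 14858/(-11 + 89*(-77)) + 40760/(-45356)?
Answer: -119209511/38915448 ≈ -3.0633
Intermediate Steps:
14858/(-11 + 89*(-77)) + 40760/(-45356) = 14858/(-11 - 6853) + 40760*(-1/45356) = 14858/(-6864) - 10190/11339 = 14858*(-1/6864) - 10190/11339 = -7429/3432 - 10190/11339 = -119209511/38915448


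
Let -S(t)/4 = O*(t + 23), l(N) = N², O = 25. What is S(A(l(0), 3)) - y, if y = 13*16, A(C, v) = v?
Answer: -2808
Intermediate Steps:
y = 208
S(t) = -2300 - 100*t (S(t) = -100*(t + 23) = -100*(23 + t) = -4*(575 + 25*t) = -2300 - 100*t)
S(A(l(0), 3)) - y = (-2300 - 100*3) - 1*208 = (-2300 - 300) - 208 = -2600 - 208 = -2808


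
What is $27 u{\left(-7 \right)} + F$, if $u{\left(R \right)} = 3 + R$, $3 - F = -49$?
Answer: $-56$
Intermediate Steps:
$F = 52$ ($F = 3 - -49 = 3 + 49 = 52$)
$27 u{\left(-7 \right)} + F = 27 \left(3 - 7\right) + 52 = 27 \left(-4\right) + 52 = -108 + 52 = -56$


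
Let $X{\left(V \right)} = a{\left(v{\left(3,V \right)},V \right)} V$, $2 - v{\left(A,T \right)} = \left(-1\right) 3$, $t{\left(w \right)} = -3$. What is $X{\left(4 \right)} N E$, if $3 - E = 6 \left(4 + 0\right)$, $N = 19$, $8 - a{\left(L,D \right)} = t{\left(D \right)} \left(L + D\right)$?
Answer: $-55860$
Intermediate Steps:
$v{\left(A,T \right)} = 5$ ($v{\left(A,T \right)} = 2 - \left(-1\right) 3 = 2 - -3 = 2 + 3 = 5$)
$a{\left(L,D \right)} = 8 + 3 D + 3 L$ ($a{\left(L,D \right)} = 8 - - 3 \left(L + D\right) = 8 - - 3 \left(D + L\right) = 8 - \left(- 3 D - 3 L\right) = 8 + \left(3 D + 3 L\right) = 8 + 3 D + 3 L$)
$E = -21$ ($E = 3 - 6 \left(4 + 0\right) = 3 - 6 \cdot 4 = 3 - 24 = -21$)
$X{\left(V \right)} = V \left(23 + 3 V\right)$ ($X{\left(V \right)} = \left(8 + 3 V + 3 \cdot 5\right) V = \left(8 + 3 V + 15\right) V = \left(23 + 3 V\right) V = V \left(23 + 3 V\right)$)
$X{\left(4 \right)} N E = 4 \left(23 + 3 \cdot 4\right) 19 \left(-21\right) = 4 \left(23 + 12\right) 19 \left(-21\right) = 4 \cdot 35 \cdot 19 \left(-21\right) = 140 \cdot 19 \left(-21\right) = 2660 \left(-21\right) = -55860$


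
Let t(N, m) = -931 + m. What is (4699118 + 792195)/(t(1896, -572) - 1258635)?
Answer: -5491313/1260138 ≈ -4.3577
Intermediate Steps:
(4699118 + 792195)/(t(1896, -572) - 1258635) = (4699118 + 792195)/((-931 - 572) - 1258635) = 5491313/(-1503 - 1258635) = 5491313/(-1260138) = 5491313*(-1/1260138) = -5491313/1260138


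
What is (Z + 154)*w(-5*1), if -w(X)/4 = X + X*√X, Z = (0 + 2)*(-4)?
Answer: 2920 + 2920*I*√5 ≈ 2920.0 + 6529.3*I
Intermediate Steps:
Z = -8 (Z = 2*(-4) = -8)
w(X) = -4*X - 4*X^(3/2) (w(X) = -4*(X + X*√X) = -4*(X + X^(3/2)) = -4*X - 4*X^(3/2))
(Z + 154)*w(-5*1) = (-8 + 154)*(-(-20) - 4*(-5*I*√5)) = 146*(-4*(-5) - (-20)*I*√5) = 146*(20 - (-20)*I*√5) = 146*(20 + 20*I*√5) = 2920 + 2920*I*√5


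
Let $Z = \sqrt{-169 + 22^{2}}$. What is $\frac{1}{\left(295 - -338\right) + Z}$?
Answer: $\frac{211}{133458} - \frac{\sqrt{35}}{133458} \approx 0.0015367$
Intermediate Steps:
$Z = 3 \sqrt{35}$ ($Z = \sqrt{-169 + 484} = \sqrt{315} = 3 \sqrt{35} \approx 17.748$)
$\frac{1}{\left(295 - -338\right) + Z} = \frac{1}{\left(295 - -338\right) + 3 \sqrt{35}} = \frac{1}{\left(295 + 338\right) + 3 \sqrt{35}} = \frac{1}{633 + 3 \sqrt{35}}$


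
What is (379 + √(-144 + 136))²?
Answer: 143633 + 1516*I*√2 ≈ 1.4363e+5 + 2143.9*I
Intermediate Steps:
(379 + √(-144 + 136))² = (379 + √(-8))² = (379 + 2*I*√2)²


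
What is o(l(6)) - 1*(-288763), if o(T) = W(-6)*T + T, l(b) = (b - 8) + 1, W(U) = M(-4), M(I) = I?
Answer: 288766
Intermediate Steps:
W(U) = -4
l(b) = -7 + b (l(b) = (-8 + b) + 1 = -7 + b)
o(T) = -3*T (o(T) = -4*T + T = -3*T)
o(l(6)) - 1*(-288763) = -3*(-7 + 6) - 1*(-288763) = -3*(-1) + 288763 = 3 + 288763 = 288766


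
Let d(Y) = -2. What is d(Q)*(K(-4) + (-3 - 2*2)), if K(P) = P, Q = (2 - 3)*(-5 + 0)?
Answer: 22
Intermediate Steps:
Q = 5 (Q = -1*(-5) = 5)
d(Q)*(K(-4) + (-3 - 2*2)) = -2*(-4 + (-3 - 2*2)) = -2*(-4 + (-3 - 4)) = -2*(-4 - 7) = -2*(-11) = 22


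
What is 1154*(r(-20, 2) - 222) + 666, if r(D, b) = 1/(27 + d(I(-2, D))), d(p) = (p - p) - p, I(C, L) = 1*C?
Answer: -7408984/29 ≈ -2.5548e+5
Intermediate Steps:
I(C, L) = C
d(p) = -p (d(p) = 0 - p = -p)
r(D, b) = 1/29 (r(D, b) = 1/(27 - 1*(-2)) = 1/(27 + 2) = 1/29)
1154*(r(-20, 2) - 222) + 666 = 1154*(1/29 - 222) + 666 = 1154*(-6437/29) + 666 = -7428298/29 + 666 = -7408984/29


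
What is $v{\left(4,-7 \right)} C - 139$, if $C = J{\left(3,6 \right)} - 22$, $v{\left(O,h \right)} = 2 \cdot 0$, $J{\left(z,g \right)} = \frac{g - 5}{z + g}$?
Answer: $-139$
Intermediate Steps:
$J{\left(z,g \right)} = \frac{-5 + g}{g + z}$
$v{\left(O,h \right)} = 0$
$C = - \frac{197}{9}$ ($C = \frac{-5 + 6}{6 + 3} - 22 = \frac{1}{9} \cdot 1 - 22 = \frac{1}{9} - 22 = - \frac{197}{9} \approx -21.889$)
$v{\left(4,-7 \right)} C - 139 = 0 \left(- \frac{197}{9}\right) - 139 = 0 - 139 = -139$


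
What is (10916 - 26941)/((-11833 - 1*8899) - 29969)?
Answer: 16025/50701 ≈ 0.31607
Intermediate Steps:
(10916 - 26941)/((-11833 - 1*8899) - 29969) = -16025/((-11833 - 8899) - 29969) = -16025/(-20732 - 29969) = -16025/(-50701) = -16025*(-1/50701) = 16025/50701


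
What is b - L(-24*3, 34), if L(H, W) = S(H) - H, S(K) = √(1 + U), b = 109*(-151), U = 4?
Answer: -16531 - √5 ≈ -16533.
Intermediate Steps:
b = -16459
S(K) = √5 (S(K) = √(1 + 4) = √5)
L(H, W) = √5 - H
b - L(-24*3, 34) = -16459 - (√5 - (-24)*3) = -16459 - (√5 - 1*(-72)) = -16459 - (√5 + 72) = -16459 - (72 + √5) = -16459 + (-72 - √5) = -16531 - √5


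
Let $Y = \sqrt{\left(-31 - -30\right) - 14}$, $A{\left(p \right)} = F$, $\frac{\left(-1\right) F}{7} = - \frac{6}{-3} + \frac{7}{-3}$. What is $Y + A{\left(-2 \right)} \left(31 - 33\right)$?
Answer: $- \frac{14}{3} + i \sqrt{15} \approx -4.6667 + 3.873 i$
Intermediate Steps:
$F = \frac{7}{3}$ ($F = - 7 \left(- \frac{6}{-3} + \frac{7}{-3}\right) = - 7 \left(\left(-6\right) \left(- \frac{1}{3}\right) + 7 \left(- \frac{1}{3}\right)\right) = - 7 \left(2 - \frac{7}{3}\right) = \left(-7\right) \left(- \frac{1}{3}\right) = \frac{7}{3} \approx 2.3333$)
$A{\left(p \right)} = \frac{7}{3}$
$Y = i \sqrt{15}$ ($Y = \sqrt{\left(-31 + 30\right) - 14} = \sqrt{-1 - 14} = \sqrt{-15} = i \sqrt{15} \approx 3.873 i$)
$Y + A{\left(-2 \right)} \left(31 - 33\right) = i \sqrt{15} + \frac{7 \left(31 - 33\right)}{3} = i \sqrt{15} + \frac{7}{3} \left(-2\right) = i \sqrt{15} - \frac{14}{3} = - \frac{14}{3} + i \sqrt{15}$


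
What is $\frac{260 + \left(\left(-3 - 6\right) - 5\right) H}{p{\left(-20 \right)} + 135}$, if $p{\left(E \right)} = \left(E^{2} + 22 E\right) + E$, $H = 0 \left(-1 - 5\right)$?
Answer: $\frac{52}{15} \approx 3.4667$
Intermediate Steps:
$H = 0$ ($H = 0 \left(-6\right) = 0$)
$p{\left(E \right)} = E^{2} + 23 E$
$\frac{260 + \left(\left(-3 - 6\right) - 5\right) H}{p{\left(-20 \right)} + 135} = \frac{260 + \left(\left(-3 - 6\right) - 5\right) 0}{- 20 \left(23 - 20\right) + 135} = \frac{260 + \left(\left(-3 - 6\right) - 5\right) 0}{\left(-20\right) 3 + 135} = \frac{260 + \left(-9 - 5\right) 0}{-60 + 135} = \frac{260 - 0}{75} = \left(260 + 0\right) \frac{1}{75} = 260 \cdot \frac{1}{75} = \frac{52}{15}$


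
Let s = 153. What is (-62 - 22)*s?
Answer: -12852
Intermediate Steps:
(-62 - 22)*s = (-62 - 22)*153 = -84*153 = -12852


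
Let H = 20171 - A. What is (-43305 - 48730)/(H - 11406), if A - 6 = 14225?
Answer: 92035/5466 ≈ 16.838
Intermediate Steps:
A = 14231 (A = 6 + 14225 = 14231)
H = 5940 (H = 20171 - 1*14231 = 20171 - 14231 = 5940)
(-43305 - 48730)/(H - 11406) = (-43305 - 48730)/(5940 - 11406) = -92035/(-5466) = -92035*(-1/5466) = 92035/5466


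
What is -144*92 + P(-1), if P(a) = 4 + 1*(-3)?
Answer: -13247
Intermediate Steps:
P(a) = 1 (P(a) = 4 - 3 = 1)
-144*92 + P(-1) = -144*92 + 1 = -13248 + 1 = -13247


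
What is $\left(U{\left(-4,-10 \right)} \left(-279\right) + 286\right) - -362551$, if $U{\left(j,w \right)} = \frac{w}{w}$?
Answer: $362558$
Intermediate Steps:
$U{\left(j,w \right)} = 1$
$\left(U{\left(-4,-10 \right)} \left(-279\right) + 286\right) - -362551 = \left(1 \left(-279\right) + 286\right) - -362551 = \left(-279 + 286\right) + 362551 = 7 + 362551 = 362558$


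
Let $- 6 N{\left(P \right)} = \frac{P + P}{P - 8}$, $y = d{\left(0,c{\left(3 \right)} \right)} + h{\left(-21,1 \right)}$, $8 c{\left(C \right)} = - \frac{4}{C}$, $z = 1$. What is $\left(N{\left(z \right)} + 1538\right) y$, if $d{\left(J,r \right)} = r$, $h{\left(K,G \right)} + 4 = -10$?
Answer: $- \frac{2745415}{126} \approx -21789.0$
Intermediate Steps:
$h{\left(K,G \right)} = -14$ ($h{\left(K,G \right)} = -4 - 10 = -14$)
$c{\left(C \right)} = - \frac{1}{2 C}$ ($c{\left(C \right)} = \frac{\left(-4\right) \frac{1}{C}}{8} = - \frac{1}{2 C}$)
$y = - \frac{85}{6}$ ($y = - \frac{1}{2 \cdot 3} - 14 = \left(- \frac{1}{2}\right) \frac{1}{3} - 14 = - \frac{1}{6} - 14 = - \frac{85}{6} \approx -14.167$)
$N{\left(P \right)} = - \frac{P}{3 \left(-8 + P\right)}$ ($N{\left(P \right)} = - \frac{\left(P + P\right) \frac{1}{P - 8}}{6} = - \frac{2 P \frac{1}{-8 + P}}{6} = - \frac{P}{3 \left(-8 + P\right)}$)
$\left(N{\left(z \right)} + 1538\right) y = \left(\left(-1\right) 1 \frac{1}{-24 + 3 \cdot 1} + 1538\right) \left(- \frac{85}{6}\right) = \left(\left(-1\right) 1 \frac{1}{-24 + 3} + 1538\right) \left(- \frac{85}{6}\right) = \left(\left(-1\right) 1 \frac{1}{-21} + 1538\right) \left(- \frac{85}{6}\right) = \left(\left(-1\right) 1 \left(- \frac{1}{21}\right) + 1538\right) \left(- \frac{85}{6}\right) = \left(\frac{1}{21} + 1538\right) \left(- \frac{85}{6}\right) = \frac{32299}{21} \left(- \frac{85}{6}\right) = - \frac{2745415}{126}$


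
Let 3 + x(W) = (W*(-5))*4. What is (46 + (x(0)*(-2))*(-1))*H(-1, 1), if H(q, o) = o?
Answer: 40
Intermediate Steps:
x(W) = -3 - 20*W (x(W) = -3 + (W*(-5))*4 = -3 - 5*W*4 = -3 - 20*W)
(46 + (x(0)*(-2))*(-1))*H(-1, 1) = (46 + ((-3 - 20*0)*(-2))*(-1))*1 = (46 + ((-3 + 0)*(-2))*(-1))*1 = (46 - 3*(-2)*(-1))*1 = (46 + 6*(-1))*1 = (46 - 6)*1 = 40*1 = 40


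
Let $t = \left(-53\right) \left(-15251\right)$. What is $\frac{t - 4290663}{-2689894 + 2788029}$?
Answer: $- \frac{696472}{19627} \approx -35.485$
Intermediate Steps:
$t = 808303$
$\frac{t - 4290663}{-2689894 + 2788029} = \frac{808303 - 4290663}{-2689894 + 2788029} = - \frac{3482360}{98135} = \left(-3482360\right) \frac{1}{98135} = - \frac{696472}{19627}$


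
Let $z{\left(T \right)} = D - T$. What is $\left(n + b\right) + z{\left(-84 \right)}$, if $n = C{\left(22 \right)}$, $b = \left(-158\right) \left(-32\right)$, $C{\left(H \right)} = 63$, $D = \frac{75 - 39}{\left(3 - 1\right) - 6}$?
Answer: $5194$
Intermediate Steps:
$D = -9$ ($D = \frac{36}{2 - 6} = \frac{36}{-4} = 36 \left(- \frac{1}{4}\right) = -9$)
$z{\left(T \right)} = -9 - T$
$b = 5056$
$n = 63$
$\left(n + b\right) + z{\left(-84 \right)} = \left(63 + 5056\right) - -75 = 5119 + \left(-9 + 84\right) = 5119 + 75 = 5194$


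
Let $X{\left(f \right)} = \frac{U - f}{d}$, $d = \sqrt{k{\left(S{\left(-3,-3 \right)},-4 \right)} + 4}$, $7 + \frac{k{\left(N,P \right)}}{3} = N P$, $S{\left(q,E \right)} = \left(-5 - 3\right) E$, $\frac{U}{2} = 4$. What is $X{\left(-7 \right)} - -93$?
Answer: $93 - \frac{3 i \sqrt{305}}{61} \approx 93.0 - 0.8589 i$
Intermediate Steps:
$U = 8$ ($U = 2 \cdot 4 = 8$)
$S{\left(q,E \right)} = - 8 E$
$k{\left(N,P \right)} = -21 + 3 N P$
$d = i \sqrt{305}$ ($d = \sqrt{\left(-21 + 3 \left(\left(-8\right) \left(-3\right)\right) \left(-4\right)\right) + 4} = \sqrt{\left(-21 + 3 \cdot 24 \left(-4\right)\right) + 4} = \sqrt{\left(-21 - 288\right) + 4} = \sqrt{-309 + 4} = \sqrt{-305} = i \sqrt{305} \approx 17.464 i$)
$X{\left(f \right)} = - \frac{i \sqrt{305} \left(8 - f\right)}{305}$ ($X{\left(f \right)} = \frac{8 - f}{i \sqrt{305}} = \left(8 - f\right) \left(- \frac{i \sqrt{305}}{305}\right) = - \frac{i \sqrt{305} \left(8 - f\right)}{305}$)
$X{\left(-7 \right)} - -93 = \frac{i \sqrt{305} \left(-8 - 7\right)}{305} - -93 = \frac{1}{305} i \sqrt{305} \left(-15\right) + 93 = - \frac{3 i \sqrt{305}}{61} + 93 = 93 - \frac{3 i \sqrt{305}}{61}$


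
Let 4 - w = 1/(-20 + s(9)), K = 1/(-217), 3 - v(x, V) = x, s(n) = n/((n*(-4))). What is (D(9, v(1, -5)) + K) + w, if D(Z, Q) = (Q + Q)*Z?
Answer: 703867/17577 ≈ 40.045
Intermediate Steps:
s(n) = -1/4 (s(n) = n/((-4*n)) = n*(-1/(4*n)) = -1/4)
v(x, V) = 3 - x
K = -1/217 ≈ -0.0046083
w = 328/81 (w = 4 - 1/(-20 - 1/4) = 4 - 1/(-81/4) = 4 - 1*(-4/81) = 4 + 4/81 = 328/81 ≈ 4.0494)
D(Z, Q) = 2*Q*Z (D(Z, Q) = (2*Q)*Z = 2*Q*Z)
(D(9, v(1, -5)) + K) + w = (2*(3 - 1*1)*9 - 1/217) + 328/81 = (2*(3 - 1)*9 - 1/217) + 328/81 = (2*2*9 - 1/217) + 328/81 = (36 - 1/217) + 328/81 = 7811/217 + 328/81 = 703867/17577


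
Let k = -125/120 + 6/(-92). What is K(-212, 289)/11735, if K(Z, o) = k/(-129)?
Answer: 611/835625880 ≈ 7.3119e-7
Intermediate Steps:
k = -611/552 (k = -125*1/120 + 6*(-1/92) = -25/24 - 3/46 = -611/552 ≈ -1.1069)
K(Z, o) = 611/71208 (K(Z, o) = -611/552/(-129) = -611/552*(-1/129) = 611/71208)
K(-212, 289)/11735 = (611/71208)/11735 = (611/71208)*(1/11735) = 611/835625880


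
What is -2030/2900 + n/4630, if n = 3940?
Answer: 699/4630 ≈ 0.15097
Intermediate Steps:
-2030/2900 + n/4630 = -2030/2900 + 3940/4630 = -2030*1/2900 + 3940*(1/4630) = -7/10 + 394/463 = 699/4630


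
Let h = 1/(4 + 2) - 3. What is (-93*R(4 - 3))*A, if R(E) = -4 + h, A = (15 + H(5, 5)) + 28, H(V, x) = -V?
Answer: 24149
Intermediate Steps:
h = -17/6 (h = 1/6 - 3 = ⅙ - 3 = -17/6 ≈ -2.8333)
A = 38 (A = (15 - 1*5) + 28 = (15 - 5) + 28 = 10 + 28 = 38)
R(E) = -41/6 (R(E) = -4 - 17/6 = -41/6)
(-93*R(4 - 3))*A = -93*(-41/6)*38 = (1271/2)*38 = 24149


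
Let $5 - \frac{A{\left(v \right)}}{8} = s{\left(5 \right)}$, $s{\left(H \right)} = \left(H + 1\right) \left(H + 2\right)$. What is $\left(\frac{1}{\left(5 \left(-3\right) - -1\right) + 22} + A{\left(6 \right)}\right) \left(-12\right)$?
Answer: $\frac{7101}{2} \approx 3550.5$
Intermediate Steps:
$s{\left(H \right)} = \left(1 + H\right) \left(2 + H\right)$
$A{\left(v \right)} = -296$ ($A{\left(v \right)} = 40 - 8 \left(2 + 5^{2} + 3 \cdot 5\right) = 40 - 8 \left(2 + 25 + 15\right) = 40 - 336 = -296$)
$\left(\frac{1}{\left(5 \left(-3\right) - -1\right) + 22} + A{\left(6 \right)}\right) \left(-12\right) = \left(\frac{1}{\left(5 \left(-3\right) - -1\right) + 22} - 296\right) \left(-12\right) = \left(\frac{1}{\left(-15 + \left(-3 + 4\right)\right) + 22} - 296\right) \left(-12\right) = \left(\frac{1}{\left(-15 + 1\right) + 22} - 296\right) \left(-12\right) = \left(\frac{1}{-14 + 22} - 296\right) \left(-12\right) = \left(\frac{1}{8} - 296\right) \left(-12\right) = \left(- \frac{2367}{8}\right) \left(-12\right) = \frac{7101}{2}$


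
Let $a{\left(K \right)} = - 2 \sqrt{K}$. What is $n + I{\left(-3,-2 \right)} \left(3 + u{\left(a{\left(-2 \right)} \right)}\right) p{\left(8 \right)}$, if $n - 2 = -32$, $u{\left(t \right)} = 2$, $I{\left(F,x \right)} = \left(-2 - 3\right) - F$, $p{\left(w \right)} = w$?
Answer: $-110$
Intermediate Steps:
$I{\left(F,x \right)} = -5 - F$
$n = -30$ ($n = 2 - 32 = -30$)
$n + I{\left(-3,-2 \right)} \left(3 + u{\left(a{\left(-2 \right)} \right)}\right) p{\left(8 \right)} = -30 + \left(-5 - -3\right) \left(3 + 2\right) 8 = -30 + \left(-5 + 3\right) 5 \cdot 8 = -30 + \left(-2\right) 5 \cdot 8 = -30 - 80 = -110$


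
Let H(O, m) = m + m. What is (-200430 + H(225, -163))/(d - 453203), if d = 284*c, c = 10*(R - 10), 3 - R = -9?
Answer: 200756/447523 ≈ 0.44859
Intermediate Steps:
R = 12 (R = 3 - 1*(-9) = 3 + 9 = 12)
c = 20 (c = 10*(12 - 10) = 10*2 = 20)
d = 5680 (d = 284*20 = 5680)
H(O, m) = 2*m
(-200430 + H(225, -163))/(d - 453203) = (-200430 + 2*(-163))/(5680 - 453203) = (-200430 - 326)/(-447523) = -200756*(-1/447523) = 200756/447523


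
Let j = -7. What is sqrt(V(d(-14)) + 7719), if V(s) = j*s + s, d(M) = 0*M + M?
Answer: 51*sqrt(3) ≈ 88.335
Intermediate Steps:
d(M) = M (d(M) = 0 + M = M)
V(s) = -6*s (V(s) = -7*s + s = -6*s)
sqrt(V(d(-14)) + 7719) = sqrt(-6*(-14) + 7719) = sqrt(84 + 7719) = sqrt(7803) = 51*sqrt(3)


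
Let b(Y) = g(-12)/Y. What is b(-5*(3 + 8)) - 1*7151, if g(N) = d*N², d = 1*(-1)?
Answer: -393161/55 ≈ -7148.4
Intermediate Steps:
d = -1
g(N) = -N²
b(Y) = -144/Y (b(Y) = (-1*(-12)²)/Y = (-1*144)/Y = -144/Y)
b(-5*(3 + 8)) - 1*7151 = -144*(-1/(5*(3 + 8))) - 1*7151 = -144/((-5*11)) - 7151 = -144/(-55) - 7151 = -144*(-1/55) - 7151 = 144/55 - 7151 = -393161/55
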